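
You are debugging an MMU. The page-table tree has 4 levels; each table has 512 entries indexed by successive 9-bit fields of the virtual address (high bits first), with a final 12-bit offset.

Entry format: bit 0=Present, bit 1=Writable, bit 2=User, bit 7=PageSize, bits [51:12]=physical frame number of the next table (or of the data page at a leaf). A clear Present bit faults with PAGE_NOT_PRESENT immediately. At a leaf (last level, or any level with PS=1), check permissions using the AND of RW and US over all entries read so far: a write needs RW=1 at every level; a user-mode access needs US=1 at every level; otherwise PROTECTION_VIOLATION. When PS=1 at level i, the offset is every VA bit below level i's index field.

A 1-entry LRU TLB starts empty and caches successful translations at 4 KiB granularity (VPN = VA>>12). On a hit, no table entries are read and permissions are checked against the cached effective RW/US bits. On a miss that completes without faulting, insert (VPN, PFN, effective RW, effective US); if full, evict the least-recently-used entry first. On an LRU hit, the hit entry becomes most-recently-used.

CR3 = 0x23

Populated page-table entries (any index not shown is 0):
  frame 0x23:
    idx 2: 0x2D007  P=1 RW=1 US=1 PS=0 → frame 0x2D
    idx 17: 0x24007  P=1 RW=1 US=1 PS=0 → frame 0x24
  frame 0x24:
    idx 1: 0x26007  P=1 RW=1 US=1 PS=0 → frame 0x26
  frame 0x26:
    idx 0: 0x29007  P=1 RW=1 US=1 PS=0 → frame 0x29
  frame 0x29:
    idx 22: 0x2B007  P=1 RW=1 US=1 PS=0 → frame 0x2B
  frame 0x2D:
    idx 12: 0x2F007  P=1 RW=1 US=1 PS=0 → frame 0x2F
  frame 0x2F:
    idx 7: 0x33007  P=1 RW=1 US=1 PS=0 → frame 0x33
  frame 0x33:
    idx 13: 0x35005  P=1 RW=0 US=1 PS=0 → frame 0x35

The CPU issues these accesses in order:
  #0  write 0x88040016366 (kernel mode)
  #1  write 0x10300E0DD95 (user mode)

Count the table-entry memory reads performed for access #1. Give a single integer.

Trace:
#0 VA=0x88040016366 (w,kernel):
  L0: frame=0x23 idx=17 entry=0x24007 [P=1 RW=1 US=1 PS=0]
  L1: frame=0x24 idx=1 entry=0x26007 [P=1 RW=1 US=1 PS=0]
  L2: frame=0x26 idx=0 entry=0x29007 [P=1 RW=1 US=1 PS=0]
  L3: frame=0x29 idx=22 entry=0x2B007 [P=1 RW=1 US=1 PS=0]
  ✓ 0x2B366  — 4 lookups
#1 VA=0x10300E0DD95 (w,user):
  L0: frame=0x23 idx=2 entry=0x2D007 [P=1 RW=1 US=1 PS=0]
  L1: frame=0x2D idx=12 entry=0x2F007 [P=1 RW=1 US=1 PS=0]
  L2: frame=0x2F idx=7 entry=0x33007 [P=1 RW=1 US=1 PS=0]
  L3: frame=0x33 idx=13 entry=0x35005 [P=1 RW=0 US=1 PS=0]
  ⇒ fault: PROTECTION_VIOLATION  — 4 lookups

Entries read for #1: 4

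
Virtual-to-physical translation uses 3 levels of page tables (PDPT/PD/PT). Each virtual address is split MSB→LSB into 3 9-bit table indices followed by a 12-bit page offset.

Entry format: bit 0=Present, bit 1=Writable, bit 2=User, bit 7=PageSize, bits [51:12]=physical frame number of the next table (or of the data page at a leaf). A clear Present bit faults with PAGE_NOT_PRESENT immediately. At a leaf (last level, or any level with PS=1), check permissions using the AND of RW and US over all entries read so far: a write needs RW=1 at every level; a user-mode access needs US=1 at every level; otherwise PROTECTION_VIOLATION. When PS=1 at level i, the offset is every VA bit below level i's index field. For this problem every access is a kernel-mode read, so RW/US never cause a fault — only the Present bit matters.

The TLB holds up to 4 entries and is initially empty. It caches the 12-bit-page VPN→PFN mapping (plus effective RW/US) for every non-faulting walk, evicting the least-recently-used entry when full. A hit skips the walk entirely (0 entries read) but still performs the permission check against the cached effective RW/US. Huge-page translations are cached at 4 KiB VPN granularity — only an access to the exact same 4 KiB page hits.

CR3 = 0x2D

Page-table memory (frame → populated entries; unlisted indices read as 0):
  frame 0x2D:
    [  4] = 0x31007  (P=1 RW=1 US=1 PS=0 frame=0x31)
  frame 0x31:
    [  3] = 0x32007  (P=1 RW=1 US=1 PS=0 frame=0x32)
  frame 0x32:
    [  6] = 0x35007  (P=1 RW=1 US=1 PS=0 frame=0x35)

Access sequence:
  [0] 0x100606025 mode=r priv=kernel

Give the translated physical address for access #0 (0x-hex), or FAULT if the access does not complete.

Per-access translation:
#0 VA=0x100606025 (r,kernel):
  [0] read 0x2D idx=4: raw=0x31007 flags P=1 W=1 U=1 S=0
  [1] read 0x31 idx=3: raw=0x32007 flags P=1 W=1 U=1 S=0
  [2] read 0x32 idx=6: raw=0x35007 flags P=1 W=1 U=1 S=0
  ✓ 0x35025  — 3 lookups

Access #0 PA: 0x35025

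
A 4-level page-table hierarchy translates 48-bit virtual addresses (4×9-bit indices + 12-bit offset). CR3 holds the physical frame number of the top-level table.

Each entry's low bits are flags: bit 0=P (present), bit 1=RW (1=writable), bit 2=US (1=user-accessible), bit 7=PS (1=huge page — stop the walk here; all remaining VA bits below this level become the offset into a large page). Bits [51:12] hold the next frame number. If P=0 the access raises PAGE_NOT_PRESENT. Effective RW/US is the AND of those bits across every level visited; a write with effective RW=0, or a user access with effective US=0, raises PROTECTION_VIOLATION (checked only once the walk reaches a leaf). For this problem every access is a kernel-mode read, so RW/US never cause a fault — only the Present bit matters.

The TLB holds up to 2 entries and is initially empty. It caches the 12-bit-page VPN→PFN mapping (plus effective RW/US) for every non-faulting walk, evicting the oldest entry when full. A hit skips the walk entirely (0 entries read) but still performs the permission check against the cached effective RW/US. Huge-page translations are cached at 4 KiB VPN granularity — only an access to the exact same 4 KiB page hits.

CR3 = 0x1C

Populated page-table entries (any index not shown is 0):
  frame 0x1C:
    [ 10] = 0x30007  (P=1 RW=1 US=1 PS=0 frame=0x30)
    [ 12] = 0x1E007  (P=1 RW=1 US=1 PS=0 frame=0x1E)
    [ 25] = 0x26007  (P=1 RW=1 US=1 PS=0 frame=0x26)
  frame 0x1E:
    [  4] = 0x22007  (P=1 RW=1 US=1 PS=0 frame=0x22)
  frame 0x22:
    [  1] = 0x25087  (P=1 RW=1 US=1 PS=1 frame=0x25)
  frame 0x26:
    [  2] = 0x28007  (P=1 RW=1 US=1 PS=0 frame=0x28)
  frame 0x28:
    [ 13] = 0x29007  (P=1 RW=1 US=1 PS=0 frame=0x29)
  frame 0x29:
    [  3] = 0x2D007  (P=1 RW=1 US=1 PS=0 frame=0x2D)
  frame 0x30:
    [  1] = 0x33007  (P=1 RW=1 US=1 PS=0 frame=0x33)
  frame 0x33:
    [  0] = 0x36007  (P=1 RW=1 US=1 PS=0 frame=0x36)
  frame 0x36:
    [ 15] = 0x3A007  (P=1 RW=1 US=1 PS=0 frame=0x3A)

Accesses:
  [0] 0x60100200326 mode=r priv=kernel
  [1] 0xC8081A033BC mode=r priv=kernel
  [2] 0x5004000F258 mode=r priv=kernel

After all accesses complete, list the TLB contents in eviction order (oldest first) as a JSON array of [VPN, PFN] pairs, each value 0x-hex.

Walk each access:
#0 VA=0x60100200326 (r,kernel):
  L0: frame=0x1C idx=12 entry=0x1E007 [P=1 RW=1 US=1 PS=0]
  L1: frame=0x1E idx=4 entry=0x22007 [P=1 RW=1 US=1 PS=0]
  L2: frame=0x22 idx=1 entry=0x25087 [P=1 RW=1 US=1 PS=1]
  ⇒ phys 0x25326 (huge @L2)  [3 reads]
#1 VA=0xC8081A033BC (r,kernel):
  L0: frame=0x1C idx=25 entry=0x26007 [P=1 RW=1 US=1 PS=0]
  L1: frame=0x26 idx=2 entry=0x28007 [P=1 RW=1 US=1 PS=0]
  L2: frame=0x28 idx=13 entry=0x29007 [P=1 RW=1 US=1 PS=0]
  L3: frame=0x29 idx=3 entry=0x2D007 [P=1 RW=1 US=1 PS=0]
  ⇒ phys 0x2D3BC  [4 reads]
#2 VA=0x5004000F258 (r,kernel):
  L0: frame=0x1C idx=10 entry=0x30007 [P=1 RW=1 US=1 PS=0]
  L1: frame=0x30 idx=1 entry=0x33007 [P=1 RW=1 US=1 PS=0]
  L2: frame=0x33 idx=0 entry=0x36007 [P=1 RW=1 US=1 PS=0]
  L3: frame=0x36 idx=15 entry=0x3A007 [P=1 RW=1 US=1 PS=0]
  ⇒ phys 0x3A258  [4 reads]

TLB: [["0xC8081A03", "0x2D"], ["0x5004000F", "0x3A"]]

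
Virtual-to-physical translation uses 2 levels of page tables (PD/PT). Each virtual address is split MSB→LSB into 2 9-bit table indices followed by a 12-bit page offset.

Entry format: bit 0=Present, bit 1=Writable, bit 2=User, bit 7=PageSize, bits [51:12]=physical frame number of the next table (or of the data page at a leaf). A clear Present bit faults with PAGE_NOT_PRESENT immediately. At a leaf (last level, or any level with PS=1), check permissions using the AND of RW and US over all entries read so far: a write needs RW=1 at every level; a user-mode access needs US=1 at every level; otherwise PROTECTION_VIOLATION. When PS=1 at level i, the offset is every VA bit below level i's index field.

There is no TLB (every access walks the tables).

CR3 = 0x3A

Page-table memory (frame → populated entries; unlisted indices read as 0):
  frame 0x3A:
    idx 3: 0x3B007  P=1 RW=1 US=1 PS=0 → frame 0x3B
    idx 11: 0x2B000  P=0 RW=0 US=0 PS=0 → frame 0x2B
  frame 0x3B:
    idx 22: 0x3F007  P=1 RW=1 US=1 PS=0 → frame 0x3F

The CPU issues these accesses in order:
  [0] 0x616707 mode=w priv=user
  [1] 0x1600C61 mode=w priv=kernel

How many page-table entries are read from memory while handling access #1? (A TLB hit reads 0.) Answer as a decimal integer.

Trace:
#0 VA=0x616707 (w,user):
  lvl0: tbl 0x3A, slot 3 ⇒ 0x3B007 (P1/RW1/US1/PS0)
  lvl1: tbl 0x3B, slot 22 ⇒ 0x3F007 (P1/RW1/US1/PS0)
  ✓ 0x3F707  — 2 lookups
#1 VA=0x1600C61 (w,kernel):
  lvl0: tbl 0x3A, slot 11 ⇒ 0x2B000 (P0/RW0/US0/PS0)
  ✗ PAGE_NOT_PRESENT  [1 reads]

Entries read for #1: 1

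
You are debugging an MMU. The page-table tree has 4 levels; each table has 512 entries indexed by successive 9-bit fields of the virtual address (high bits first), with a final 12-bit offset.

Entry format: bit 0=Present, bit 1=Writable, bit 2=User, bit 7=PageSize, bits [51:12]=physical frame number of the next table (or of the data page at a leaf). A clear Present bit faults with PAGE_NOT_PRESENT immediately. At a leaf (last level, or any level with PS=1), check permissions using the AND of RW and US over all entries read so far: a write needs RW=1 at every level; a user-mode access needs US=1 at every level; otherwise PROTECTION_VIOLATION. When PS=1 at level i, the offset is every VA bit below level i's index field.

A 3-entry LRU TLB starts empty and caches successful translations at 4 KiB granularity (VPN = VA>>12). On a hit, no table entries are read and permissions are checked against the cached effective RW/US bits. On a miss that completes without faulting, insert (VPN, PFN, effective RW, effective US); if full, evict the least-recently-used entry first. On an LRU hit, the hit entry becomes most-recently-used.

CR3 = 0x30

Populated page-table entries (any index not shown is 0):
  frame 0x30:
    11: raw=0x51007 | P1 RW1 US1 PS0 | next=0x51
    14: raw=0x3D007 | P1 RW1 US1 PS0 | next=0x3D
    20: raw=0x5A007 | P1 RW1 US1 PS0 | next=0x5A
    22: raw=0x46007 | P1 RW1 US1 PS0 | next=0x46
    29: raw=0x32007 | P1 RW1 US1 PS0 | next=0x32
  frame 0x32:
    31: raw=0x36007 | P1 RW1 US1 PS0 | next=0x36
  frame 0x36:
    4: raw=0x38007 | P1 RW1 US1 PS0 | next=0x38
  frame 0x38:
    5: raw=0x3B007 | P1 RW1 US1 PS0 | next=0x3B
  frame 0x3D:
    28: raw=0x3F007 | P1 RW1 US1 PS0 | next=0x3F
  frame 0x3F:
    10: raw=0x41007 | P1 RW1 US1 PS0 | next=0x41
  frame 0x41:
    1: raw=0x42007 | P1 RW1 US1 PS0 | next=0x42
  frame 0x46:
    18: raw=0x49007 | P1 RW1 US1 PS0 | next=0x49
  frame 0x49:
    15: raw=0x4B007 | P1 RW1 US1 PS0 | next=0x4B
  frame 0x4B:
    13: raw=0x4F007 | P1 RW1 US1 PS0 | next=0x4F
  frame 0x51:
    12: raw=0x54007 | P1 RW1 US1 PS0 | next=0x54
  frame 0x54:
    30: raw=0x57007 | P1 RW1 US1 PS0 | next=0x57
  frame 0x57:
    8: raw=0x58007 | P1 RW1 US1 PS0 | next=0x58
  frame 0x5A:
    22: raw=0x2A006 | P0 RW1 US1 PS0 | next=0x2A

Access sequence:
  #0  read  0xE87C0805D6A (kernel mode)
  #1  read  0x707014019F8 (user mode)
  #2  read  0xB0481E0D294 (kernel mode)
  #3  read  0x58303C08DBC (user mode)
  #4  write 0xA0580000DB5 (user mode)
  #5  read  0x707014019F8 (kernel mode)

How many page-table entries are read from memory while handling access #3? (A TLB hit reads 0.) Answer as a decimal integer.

Per-access translation:
#0 VA=0xE87C0805D6A (r,kernel):
  L0: frame=0x30 idx=29 entry=0x32007 [P=1 RW=1 US=1 PS=0]
  L1: frame=0x32 idx=31 entry=0x36007 [P=1 RW=1 US=1 PS=0]
  L2: frame=0x36 idx=4 entry=0x38007 [P=1 RW=1 US=1 PS=0]
  L3: frame=0x38 idx=5 entry=0x3B007 [P=1 RW=1 US=1 PS=0]
  ⇒ phys 0x3BD6A  [4 reads]
#1 VA=0x707014019F8 (r,user):
  L0: frame=0x30 idx=14 entry=0x3D007 [P=1 RW=1 US=1 PS=0]
  L1: frame=0x3D idx=28 entry=0x3F007 [P=1 RW=1 US=1 PS=0]
  L2: frame=0x3F idx=10 entry=0x41007 [P=1 RW=1 US=1 PS=0]
  L3: frame=0x41 idx=1 entry=0x42007 [P=1 RW=1 US=1 PS=0]
  ⇒ phys 0x429F8  [4 reads]
#2 VA=0xB0481E0D294 (r,kernel):
  L0: frame=0x30 idx=22 entry=0x46007 [P=1 RW=1 US=1 PS=0]
  L1: frame=0x46 idx=18 entry=0x49007 [P=1 RW=1 US=1 PS=0]
  L2: frame=0x49 idx=15 entry=0x4B007 [P=1 RW=1 US=1 PS=0]
  L3: frame=0x4B idx=13 entry=0x4F007 [P=1 RW=1 US=1 PS=0]
  ⇒ phys 0x4F294  [4 reads]
#3 VA=0x58303C08DBC (r,user):
  L0: frame=0x30 idx=11 entry=0x51007 [P=1 RW=1 US=1 PS=0]
  L1: frame=0x51 idx=12 entry=0x54007 [P=1 RW=1 US=1 PS=0]
  L2: frame=0x54 idx=30 entry=0x57007 [P=1 RW=1 US=1 PS=0]
  L3: frame=0x57 idx=8 entry=0x58007 [P=1 RW=1 US=1 PS=0]
  ⇒ phys 0x58DBC  [4 reads]
#4 VA=0xA0580000DB5 (w,user):
  L0: frame=0x30 idx=20 entry=0x5A007 [P=1 RW=1 US=1 PS=0]
  L1: frame=0x5A idx=22 entry=0x2A006 [P=0 RW=1 US=1 PS=0]
  ⇒ fault: PAGE_NOT_PRESENT  — 2 lookups
#5 VA=0x707014019F8 (r,kernel):
  TLB hit vpn=0x70701401 → PA=0x429F8

Entries read for #3: 4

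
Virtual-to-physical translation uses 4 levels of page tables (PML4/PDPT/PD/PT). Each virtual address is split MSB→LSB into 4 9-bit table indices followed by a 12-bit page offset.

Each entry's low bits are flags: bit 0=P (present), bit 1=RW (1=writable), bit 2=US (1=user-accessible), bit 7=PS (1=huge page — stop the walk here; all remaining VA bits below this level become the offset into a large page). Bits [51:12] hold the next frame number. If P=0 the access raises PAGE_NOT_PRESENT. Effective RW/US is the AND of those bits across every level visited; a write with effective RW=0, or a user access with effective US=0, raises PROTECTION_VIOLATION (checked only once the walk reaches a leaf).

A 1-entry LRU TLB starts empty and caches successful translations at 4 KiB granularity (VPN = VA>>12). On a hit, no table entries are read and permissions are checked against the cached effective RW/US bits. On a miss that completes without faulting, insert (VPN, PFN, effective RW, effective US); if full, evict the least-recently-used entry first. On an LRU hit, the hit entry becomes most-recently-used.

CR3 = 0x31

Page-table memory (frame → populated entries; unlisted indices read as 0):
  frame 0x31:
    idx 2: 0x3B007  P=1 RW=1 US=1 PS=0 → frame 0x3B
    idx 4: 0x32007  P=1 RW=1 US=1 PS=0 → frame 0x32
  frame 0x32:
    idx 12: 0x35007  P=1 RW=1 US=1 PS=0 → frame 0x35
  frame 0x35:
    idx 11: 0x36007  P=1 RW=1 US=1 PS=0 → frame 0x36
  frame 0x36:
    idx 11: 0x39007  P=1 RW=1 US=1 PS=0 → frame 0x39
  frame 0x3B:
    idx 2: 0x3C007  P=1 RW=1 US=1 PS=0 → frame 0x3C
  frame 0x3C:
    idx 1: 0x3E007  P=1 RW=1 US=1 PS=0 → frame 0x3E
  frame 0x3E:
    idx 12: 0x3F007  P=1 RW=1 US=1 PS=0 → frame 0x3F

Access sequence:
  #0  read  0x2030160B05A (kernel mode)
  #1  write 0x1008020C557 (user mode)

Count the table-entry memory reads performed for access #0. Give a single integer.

Walk each access:
#0 VA=0x2030160B05A (r,kernel):
  lvl0: tbl 0x31, slot 4 ⇒ 0x32007 (P1/RW1/US1/PS0)
  lvl1: tbl 0x32, slot 12 ⇒ 0x35007 (P1/RW1/US1/PS0)
  lvl2: tbl 0x35, slot 11 ⇒ 0x36007 (P1/RW1/US1/PS0)
  lvl3: tbl 0x36, slot 11 ⇒ 0x39007 (P1/RW1/US1/PS0)
  ⇒ phys 0x3905A  [4 reads]
#1 VA=0x1008020C557 (w,user):
  lvl0: tbl 0x31, slot 2 ⇒ 0x3B007 (P1/RW1/US1/PS0)
  lvl1: tbl 0x3B, slot 2 ⇒ 0x3C007 (P1/RW1/US1/PS0)
  lvl2: tbl 0x3C, slot 1 ⇒ 0x3E007 (P1/RW1/US1/PS0)
  lvl3: tbl 0x3E, slot 12 ⇒ 0x3F007 (P1/RW1/US1/PS0)
  ⇒ phys 0x3F557  [4 reads]

Entries read for #0: 4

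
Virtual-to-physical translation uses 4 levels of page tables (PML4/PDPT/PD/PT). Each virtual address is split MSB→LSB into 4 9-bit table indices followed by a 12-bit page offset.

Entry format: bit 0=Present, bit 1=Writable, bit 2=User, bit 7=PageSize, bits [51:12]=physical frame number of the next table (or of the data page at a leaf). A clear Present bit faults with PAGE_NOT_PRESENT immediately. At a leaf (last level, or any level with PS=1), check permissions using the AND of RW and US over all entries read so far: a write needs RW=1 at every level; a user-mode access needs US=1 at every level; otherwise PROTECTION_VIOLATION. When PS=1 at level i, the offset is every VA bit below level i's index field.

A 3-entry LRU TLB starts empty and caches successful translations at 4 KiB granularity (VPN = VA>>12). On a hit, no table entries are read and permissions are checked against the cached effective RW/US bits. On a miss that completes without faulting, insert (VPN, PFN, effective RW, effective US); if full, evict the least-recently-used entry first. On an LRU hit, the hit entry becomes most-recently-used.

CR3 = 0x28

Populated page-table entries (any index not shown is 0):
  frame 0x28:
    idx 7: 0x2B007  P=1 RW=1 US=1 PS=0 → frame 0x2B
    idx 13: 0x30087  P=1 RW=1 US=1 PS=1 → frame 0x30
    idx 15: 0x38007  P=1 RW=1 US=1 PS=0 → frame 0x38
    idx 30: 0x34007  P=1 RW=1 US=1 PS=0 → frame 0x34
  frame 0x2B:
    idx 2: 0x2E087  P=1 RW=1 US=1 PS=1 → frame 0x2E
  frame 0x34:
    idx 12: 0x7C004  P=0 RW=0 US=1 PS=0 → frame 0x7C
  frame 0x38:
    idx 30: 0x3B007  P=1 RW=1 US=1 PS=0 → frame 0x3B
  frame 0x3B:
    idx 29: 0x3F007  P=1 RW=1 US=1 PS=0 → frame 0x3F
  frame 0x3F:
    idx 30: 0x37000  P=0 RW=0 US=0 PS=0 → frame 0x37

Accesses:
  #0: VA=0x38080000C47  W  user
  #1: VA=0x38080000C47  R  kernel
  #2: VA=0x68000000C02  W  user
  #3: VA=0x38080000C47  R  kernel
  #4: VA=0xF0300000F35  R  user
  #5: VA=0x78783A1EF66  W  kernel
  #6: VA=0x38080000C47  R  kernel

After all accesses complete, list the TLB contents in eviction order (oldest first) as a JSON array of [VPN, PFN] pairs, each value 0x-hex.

Trace:
#0 VA=0x38080000C47 (w,user):
  L0 @0x28[7] → 0x2B007  P=1,RW=1,US=1,PS=0
  L1 @0x2B[2] → 0x2E087  P=1,RW=1,US=1,PS=1
  → PA=0x2EC47 (huge @L1)  (2 entries read)
#1 VA=0x38080000C47 (r,kernel):
  TLB hit vpn=0x38080000 → PA=0x2EC47
#2 VA=0x68000000C02 (w,user):
  L0 @0x28[13] → 0x30087  P=1,RW=1,US=1,PS=1
  → PA=0x30C02 (huge @L0)  (1 entries read)
#3 VA=0x38080000C47 (r,kernel):
  TLB hit vpn=0x38080000 → PA=0x2EC47
#4 VA=0xF0300000F35 (r,user):
  L0 @0x28[30] → 0x34007  P=1,RW=1,US=1,PS=0
  L1 @0x34[12] → 0x7C004  P=0,RW=0,US=1,PS=0
  ⇒ fault: PAGE_NOT_PRESENT  — 2 lookups
#5 VA=0x78783A1EF66 (w,kernel):
  L0 @0x28[15] → 0x38007  P=1,RW=1,US=1,PS=0
  L1 @0x38[30] → 0x3B007  P=1,RW=1,US=1,PS=0
  L2 @0x3B[29] → 0x3F007  P=1,RW=1,US=1,PS=0
  L3 @0x3F[30] → 0x37000  P=0,RW=0,US=0,PS=0
  ⇒ fault: PAGE_NOT_PRESENT  — 4 lookups
#6 VA=0x38080000C47 (r,kernel):
  TLB hit vpn=0x38080000 → PA=0x2EC47

TLB: [["0x68000000", "0x30"], ["0x38080000", "0x2E"]]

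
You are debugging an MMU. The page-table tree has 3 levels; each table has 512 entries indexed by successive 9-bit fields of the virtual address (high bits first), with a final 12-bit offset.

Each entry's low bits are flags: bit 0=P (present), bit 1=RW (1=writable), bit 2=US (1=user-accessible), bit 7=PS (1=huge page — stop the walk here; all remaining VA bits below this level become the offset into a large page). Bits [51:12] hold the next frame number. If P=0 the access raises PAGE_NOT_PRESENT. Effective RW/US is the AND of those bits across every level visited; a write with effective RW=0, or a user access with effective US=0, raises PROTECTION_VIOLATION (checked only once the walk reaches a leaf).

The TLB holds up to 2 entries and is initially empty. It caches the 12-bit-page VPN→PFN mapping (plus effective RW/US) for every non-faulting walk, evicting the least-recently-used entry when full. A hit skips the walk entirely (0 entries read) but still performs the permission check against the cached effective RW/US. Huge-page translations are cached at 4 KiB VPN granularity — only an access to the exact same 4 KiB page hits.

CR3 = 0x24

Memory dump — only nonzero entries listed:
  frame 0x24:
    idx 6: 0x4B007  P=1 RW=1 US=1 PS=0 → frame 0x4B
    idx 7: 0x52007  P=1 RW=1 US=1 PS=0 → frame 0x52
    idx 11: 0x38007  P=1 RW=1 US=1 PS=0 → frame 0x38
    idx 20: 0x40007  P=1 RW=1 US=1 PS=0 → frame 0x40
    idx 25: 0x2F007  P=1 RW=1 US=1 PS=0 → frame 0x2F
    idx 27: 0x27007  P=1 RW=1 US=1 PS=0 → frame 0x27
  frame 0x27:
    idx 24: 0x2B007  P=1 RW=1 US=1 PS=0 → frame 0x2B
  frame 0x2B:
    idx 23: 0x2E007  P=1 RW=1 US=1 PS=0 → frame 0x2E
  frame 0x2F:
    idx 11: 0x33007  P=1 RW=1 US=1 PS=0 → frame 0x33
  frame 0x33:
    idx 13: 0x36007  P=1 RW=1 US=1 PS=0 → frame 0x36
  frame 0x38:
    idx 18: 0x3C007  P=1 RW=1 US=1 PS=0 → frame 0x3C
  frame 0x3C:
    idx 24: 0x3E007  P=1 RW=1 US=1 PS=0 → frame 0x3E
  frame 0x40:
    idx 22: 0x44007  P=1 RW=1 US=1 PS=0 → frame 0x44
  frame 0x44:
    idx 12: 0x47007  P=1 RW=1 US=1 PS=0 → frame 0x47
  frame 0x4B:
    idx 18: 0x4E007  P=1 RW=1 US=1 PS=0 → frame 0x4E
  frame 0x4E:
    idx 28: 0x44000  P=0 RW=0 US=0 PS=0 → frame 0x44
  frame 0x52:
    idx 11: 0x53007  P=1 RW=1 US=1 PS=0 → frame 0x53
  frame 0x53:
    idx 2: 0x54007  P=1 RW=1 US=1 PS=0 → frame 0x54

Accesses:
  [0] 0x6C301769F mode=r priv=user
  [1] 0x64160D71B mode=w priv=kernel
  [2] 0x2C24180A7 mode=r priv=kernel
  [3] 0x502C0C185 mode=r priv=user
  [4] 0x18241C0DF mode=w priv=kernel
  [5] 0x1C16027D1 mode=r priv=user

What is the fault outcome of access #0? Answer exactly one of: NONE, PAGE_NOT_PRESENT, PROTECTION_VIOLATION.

Per-access translation:
#0 VA=0x6C301769F (r,user):
  L0: frame=0x24 idx=27 entry=0x27007 [P=1 RW=1 US=1 PS=0]
  L1: frame=0x27 idx=24 entry=0x2B007 [P=1 RW=1 US=1 PS=0]
  L2: frame=0x2B idx=23 entry=0x2E007 [P=1 RW=1 US=1 PS=0]
  → PA=0x2E69F  (3 entries read)
#1 VA=0x64160D71B (w,kernel):
  L0: frame=0x24 idx=25 entry=0x2F007 [P=1 RW=1 US=1 PS=0]
  L1: frame=0x2F idx=11 entry=0x33007 [P=1 RW=1 US=1 PS=0]
  L2: frame=0x33 idx=13 entry=0x36007 [P=1 RW=1 US=1 PS=0]
  → PA=0x3671B  (3 entries read)
#2 VA=0x2C24180A7 (r,kernel):
  L0: frame=0x24 idx=11 entry=0x38007 [P=1 RW=1 US=1 PS=0]
  L1: frame=0x38 idx=18 entry=0x3C007 [P=1 RW=1 US=1 PS=0]
  L2: frame=0x3C idx=24 entry=0x3E007 [P=1 RW=1 US=1 PS=0]
  → PA=0x3E0A7  (3 entries read)
#3 VA=0x502C0C185 (r,user):
  L0: frame=0x24 idx=20 entry=0x40007 [P=1 RW=1 US=1 PS=0]
  L1: frame=0x40 idx=22 entry=0x44007 [P=1 RW=1 US=1 PS=0]
  L2: frame=0x44 idx=12 entry=0x47007 [P=1 RW=1 US=1 PS=0]
  → PA=0x47185  (3 entries read)
#4 VA=0x18241C0DF (w,kernel):
  L0: frame=0x24 idx=6 entry=0x4B007 [P=1 RW=1 US=1 PS=0]
  L1: frame=0x4B idx=18 entry=0x4E007 [P=1 RW=1 US=1 PS=0]
  L2: frame=0x4E idx=28 entry=0x44000 [P=0 RW=0 US=0 PS=0]
  ⇒ fault: PAGE_NOT_PRESENT  — 3 lookups
#5 VA=0x1C16027D1 (r,user):
  L0: frame=0x24 idx=7 entry=0x52007 [P=1 RW=1 US=1 PS=0]
  L1: frame=0x52 idx=11 entry=0x53007 [P=1 RW=1 US=1 PS=0]
  L2: frame=0x53 idx=2 entry=0x54007 [P=1 RW=1 US=1 PS=0]
  → PA=0x547D1  (3 entries read)

Access #0 fault: NONE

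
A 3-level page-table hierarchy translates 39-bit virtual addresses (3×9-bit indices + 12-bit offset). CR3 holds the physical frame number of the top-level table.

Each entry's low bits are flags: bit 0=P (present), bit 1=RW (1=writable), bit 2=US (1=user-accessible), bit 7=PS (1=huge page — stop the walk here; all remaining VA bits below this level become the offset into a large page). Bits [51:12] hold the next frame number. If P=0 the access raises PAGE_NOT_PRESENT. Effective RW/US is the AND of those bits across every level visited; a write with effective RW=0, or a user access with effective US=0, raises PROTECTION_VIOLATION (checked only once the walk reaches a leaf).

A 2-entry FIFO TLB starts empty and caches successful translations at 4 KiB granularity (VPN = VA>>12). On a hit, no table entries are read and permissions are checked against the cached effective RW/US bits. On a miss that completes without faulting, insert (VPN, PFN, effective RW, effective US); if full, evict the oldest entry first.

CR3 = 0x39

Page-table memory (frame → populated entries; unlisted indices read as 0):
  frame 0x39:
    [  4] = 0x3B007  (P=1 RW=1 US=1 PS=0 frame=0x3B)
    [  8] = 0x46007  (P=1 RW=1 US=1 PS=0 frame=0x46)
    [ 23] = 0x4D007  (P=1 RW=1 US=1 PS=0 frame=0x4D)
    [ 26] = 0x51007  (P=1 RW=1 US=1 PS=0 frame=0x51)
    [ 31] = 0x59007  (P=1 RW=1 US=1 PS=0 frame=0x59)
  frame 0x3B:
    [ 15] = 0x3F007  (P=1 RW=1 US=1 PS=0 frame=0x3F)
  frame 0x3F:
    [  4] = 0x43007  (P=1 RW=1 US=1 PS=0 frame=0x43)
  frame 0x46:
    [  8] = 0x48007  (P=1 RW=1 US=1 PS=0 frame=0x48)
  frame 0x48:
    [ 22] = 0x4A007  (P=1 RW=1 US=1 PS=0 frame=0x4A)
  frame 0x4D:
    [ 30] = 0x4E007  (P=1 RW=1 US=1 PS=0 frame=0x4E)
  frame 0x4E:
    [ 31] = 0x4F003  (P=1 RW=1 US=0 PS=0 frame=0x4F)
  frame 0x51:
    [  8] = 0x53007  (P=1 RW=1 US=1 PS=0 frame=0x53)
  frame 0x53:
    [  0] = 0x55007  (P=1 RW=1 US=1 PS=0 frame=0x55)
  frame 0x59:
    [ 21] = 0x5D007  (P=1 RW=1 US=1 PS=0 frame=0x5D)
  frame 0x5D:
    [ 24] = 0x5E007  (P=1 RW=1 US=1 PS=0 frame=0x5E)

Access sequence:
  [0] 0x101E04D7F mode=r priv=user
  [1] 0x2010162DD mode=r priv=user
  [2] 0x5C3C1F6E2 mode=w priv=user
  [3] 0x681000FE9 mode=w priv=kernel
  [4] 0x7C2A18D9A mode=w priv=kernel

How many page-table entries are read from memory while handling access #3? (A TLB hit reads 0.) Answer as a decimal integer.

Trace:
#0 VA=0x101E04D7F (r,user):
  lvl0: tbl 0x39, slot 4 ⇒ 0x3B007 (P1/RW1/US1/PS0)
  lvl1: tbl 0x3B, slot 15 ⇒ 0x3F007 (P1/RW1/US1/PS0)
  lvl2: tbl 0x3F, slot 4 ⇒ 0x43007 (P1/RW1/US1/PS0)
  ✓ 0x43D7F  — 3 lookups
#1 VA=0x2010162DD (r,user):
  lvl0: tbl 0x39, slot 8 ⇒ 0x46007 (P1/RW1/US1/PS0)
  lvl1: tbl 0x46, slot 8 ⇒ 0x48007 (P1/RW1/US1/PS0)
  lvl2: tbl 0x48, slot 22 ⇒ 0x4A007 (P1/RW1/US1/PS0)
  ✓ 0x4A2DD  — 3 lookups
#2 VA=0x5C3C1F6E2 (w,user):
  lvl0: tbl 0x39, slot 23 ⇒ 0x4D007 (P1/RW1/US1/PS0)
  lvl1: tbl 0x4D, slot 30 ⇒ 0x4E007 (P1/RW1/US1/PS0)
  lvl2: tbl 0x4E, slot 31 ⇒ 0x4F003 (P1/RW1/US0/PS0)
  ⇒ fault: PROTECTION_VIOLATION  — 3 lookups
#3 VA=0x681000FE9 (w,kernel):
  lvl0: tbl 0x39, slot 26 ⇒ 0x51007 (P1/RW1/US1/PS0)
  lvl1: tbl 0x51, slot 8 ⇒ 0x53007 (P1/RW1/US1/PS0)
  lvl2: tbl 0x53, slot 0 ⇒ 0x55007 (P1/RW1/US1/PS0)
  ✓ 0x55FE9  — 3 lookups
#4 VA=0x7C2A18D9A (w,kernel):
  lvl0: tbl 0x39, slot 31 ⇒ 0x59007 (P1/RW1/US1/PS0)
  lvl1: tbl 0x59, slot 21 ⇒ 0x5D007 (P1/RW1/US1/PS0)
  lvl2: tbl 0x5D, slot 24 ⇒ 0x5E007 (P1/RW1/US1/PS0)
  ✓ 0x5ED9A  — 3 lookups

Entries read for #3: 3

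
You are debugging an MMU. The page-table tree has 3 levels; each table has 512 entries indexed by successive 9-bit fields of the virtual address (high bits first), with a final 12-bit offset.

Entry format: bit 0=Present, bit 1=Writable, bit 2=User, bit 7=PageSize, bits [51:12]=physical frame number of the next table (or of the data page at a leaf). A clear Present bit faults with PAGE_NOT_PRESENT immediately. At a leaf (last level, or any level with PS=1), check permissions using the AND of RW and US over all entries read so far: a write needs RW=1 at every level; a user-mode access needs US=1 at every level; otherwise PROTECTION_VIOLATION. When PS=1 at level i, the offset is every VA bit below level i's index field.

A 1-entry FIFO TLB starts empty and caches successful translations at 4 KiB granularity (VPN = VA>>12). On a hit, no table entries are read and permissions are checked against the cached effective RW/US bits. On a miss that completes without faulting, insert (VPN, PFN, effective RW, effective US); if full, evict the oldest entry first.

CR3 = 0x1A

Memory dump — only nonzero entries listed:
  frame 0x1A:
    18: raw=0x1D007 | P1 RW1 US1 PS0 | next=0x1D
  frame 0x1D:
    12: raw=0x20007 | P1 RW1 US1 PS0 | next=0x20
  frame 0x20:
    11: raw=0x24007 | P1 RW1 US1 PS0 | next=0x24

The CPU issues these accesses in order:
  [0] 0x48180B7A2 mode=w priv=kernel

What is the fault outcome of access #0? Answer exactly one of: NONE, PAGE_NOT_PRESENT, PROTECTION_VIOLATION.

Walk each access:
#0 VA=0x48180B7A2 (w,kernel):
  lvl0: tbl 0x1A, slot 18 ⇒ 0x1D007 (P1/RW1/US1/PS0)
  lvl1: tbl 0x1D, slot 12 ⇒ 0x20007 (P1/RW1/US1/PS0)
  lvl2: tbl 0x20, slot 11 ⇒ 0x24007 (P1/RW1/US1/PS0)
  ⇒ phys 0x247A2  [3 reads]

Access #0 fault: NONE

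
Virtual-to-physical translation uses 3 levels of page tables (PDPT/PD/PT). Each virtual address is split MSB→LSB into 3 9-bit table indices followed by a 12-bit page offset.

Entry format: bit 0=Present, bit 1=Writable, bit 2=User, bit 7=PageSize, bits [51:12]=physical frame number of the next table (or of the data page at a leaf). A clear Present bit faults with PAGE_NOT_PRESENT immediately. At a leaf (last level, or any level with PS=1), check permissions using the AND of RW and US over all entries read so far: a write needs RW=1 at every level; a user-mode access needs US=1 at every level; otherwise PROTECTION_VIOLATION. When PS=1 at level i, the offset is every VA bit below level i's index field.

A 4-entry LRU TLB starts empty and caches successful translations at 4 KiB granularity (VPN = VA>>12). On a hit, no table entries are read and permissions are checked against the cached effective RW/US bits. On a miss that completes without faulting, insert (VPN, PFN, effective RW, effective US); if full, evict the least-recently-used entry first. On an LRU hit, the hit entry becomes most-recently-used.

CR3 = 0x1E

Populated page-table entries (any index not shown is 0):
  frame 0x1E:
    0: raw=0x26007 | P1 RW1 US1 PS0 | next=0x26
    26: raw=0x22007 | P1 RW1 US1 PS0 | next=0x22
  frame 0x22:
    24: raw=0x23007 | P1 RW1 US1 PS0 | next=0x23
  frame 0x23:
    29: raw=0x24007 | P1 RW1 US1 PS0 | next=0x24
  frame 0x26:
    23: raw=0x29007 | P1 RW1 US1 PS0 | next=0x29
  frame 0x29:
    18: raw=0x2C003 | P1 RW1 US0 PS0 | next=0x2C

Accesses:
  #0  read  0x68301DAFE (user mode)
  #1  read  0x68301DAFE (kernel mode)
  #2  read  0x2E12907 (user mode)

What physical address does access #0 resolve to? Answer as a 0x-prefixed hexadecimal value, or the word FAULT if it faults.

Trace:
#0 VA=0x68301DAFE (r,user):
  [0] read 0x1E idx=26: raw=0x22007 flags P=1 W=1 U=1 S=0
  [1] read 0x22 idx=24: raw=0x23007 flags P=1 W=1 U=1 S=0
  [2] read 0x23 idx=29: raw=0x24007 flags P=1 W=1 U=1 S=0
  → PA=0x24AFE  (3 entries read)
#1 VA=0x68301DAFE (r,kernel):
  TLB hit vpn=0x68301D → PA=0x24AFE
#2 VA=0x2E12907 (r,user):
  [0] read 0x1E idx=0: raw=0x26007 flags P=1 W=1 U=1 S=0
  [1] read 0x26 idx=23: raw=0x29007 flags P=1 W=1 U=1 S=0
  [2] read 0x29 idx=18: raw=0x2C003 flags P=1 W=1 U=0 S=0
  ✗ PROTECTION_VIOLATION  [3 reads]

Access #0 PA: 0x24AFE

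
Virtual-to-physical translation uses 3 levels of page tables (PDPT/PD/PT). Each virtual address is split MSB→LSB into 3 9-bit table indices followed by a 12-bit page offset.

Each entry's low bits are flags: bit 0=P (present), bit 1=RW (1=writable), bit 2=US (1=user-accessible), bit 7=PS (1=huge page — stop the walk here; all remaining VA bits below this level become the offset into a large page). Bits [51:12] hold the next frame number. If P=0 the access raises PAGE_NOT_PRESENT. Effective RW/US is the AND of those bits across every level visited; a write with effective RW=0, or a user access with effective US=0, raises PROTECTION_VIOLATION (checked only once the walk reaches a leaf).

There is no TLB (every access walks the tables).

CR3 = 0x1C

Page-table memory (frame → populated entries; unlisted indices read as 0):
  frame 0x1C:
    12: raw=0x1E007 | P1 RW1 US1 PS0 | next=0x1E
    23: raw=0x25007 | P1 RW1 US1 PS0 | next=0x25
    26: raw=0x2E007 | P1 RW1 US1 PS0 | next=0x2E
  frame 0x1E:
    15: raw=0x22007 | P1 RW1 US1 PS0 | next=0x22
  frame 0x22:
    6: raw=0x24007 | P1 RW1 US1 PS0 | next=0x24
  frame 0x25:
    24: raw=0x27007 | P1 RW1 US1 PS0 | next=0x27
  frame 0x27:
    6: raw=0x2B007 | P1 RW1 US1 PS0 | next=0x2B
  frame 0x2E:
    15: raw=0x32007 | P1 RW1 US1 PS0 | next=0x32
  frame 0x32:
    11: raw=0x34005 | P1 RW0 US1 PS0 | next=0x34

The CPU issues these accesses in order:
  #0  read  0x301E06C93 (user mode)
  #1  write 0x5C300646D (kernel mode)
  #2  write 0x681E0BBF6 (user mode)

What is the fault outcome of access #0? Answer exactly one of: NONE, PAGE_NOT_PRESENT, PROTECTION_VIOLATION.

Walk each access:
#0 VA=0x301E06C93 (r,user):
  L0: frame=0x1C idx=12 entry=0x1E007 [P=1 RW=1 US=1 PS=0]
  L1: frame=0x1E idx=15 entry=0x22007 [P=1 RW=1 US=1 PS=0]
  L2: frame=0x22 idx=6 entry=0x24007 [P=1 RW=1 US=1 PS=0]
  ⇒ phys 0x24C93  [3 reads]
#1 VA=0x5C300646D (w,kernel):
  L0: frame=0x1C idx=23 entry=0x25007 [P=1 RW=1 US=1 PS=0]
  L1: frame=0x25 idx=24 entry=0x27007 [P=1 RW=1 US=1 PS=0]
  L2: frame=0x27 idx=6 entry=0x2B007 [P=1 RW=1 US=1 PS=0]
  ⇒ phys 0x2B46D  [3 reads]
#2 VA=0x681E0BBF6 (w,user):
  L0: frame=0x1C idx=26 entry=0x2E007 [P=1 RW=1 US=1 PS=0]
  L1: frame=0x2E idx=15 entry=0x32007 [P=1 RW=1 US=1 PS=0]
  L2: frame=0x32 idx=11 entry=0x34005 [P=1 RW=0 US=1 PS=0]
  ✗ PROTECTION_VIOLATION  [3 reads]

Access #0 fault: NONE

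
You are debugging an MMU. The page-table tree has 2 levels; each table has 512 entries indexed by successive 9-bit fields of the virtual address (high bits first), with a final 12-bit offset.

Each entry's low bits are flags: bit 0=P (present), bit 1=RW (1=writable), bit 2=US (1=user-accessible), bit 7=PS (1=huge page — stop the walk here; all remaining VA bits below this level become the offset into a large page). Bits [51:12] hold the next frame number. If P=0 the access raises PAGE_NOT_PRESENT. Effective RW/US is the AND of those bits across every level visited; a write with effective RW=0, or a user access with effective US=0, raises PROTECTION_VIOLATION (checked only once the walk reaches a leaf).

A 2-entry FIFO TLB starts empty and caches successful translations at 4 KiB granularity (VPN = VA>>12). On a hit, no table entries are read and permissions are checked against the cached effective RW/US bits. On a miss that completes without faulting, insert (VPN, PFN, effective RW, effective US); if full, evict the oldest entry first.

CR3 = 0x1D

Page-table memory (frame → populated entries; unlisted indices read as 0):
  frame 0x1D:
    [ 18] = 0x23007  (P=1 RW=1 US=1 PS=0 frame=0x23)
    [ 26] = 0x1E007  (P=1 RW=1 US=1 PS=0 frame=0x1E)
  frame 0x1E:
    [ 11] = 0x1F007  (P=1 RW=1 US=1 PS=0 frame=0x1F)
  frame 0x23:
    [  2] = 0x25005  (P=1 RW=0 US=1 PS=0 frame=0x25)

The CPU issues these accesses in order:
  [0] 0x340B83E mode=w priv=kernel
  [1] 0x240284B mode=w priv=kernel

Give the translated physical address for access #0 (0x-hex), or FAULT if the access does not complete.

Per-access translation:
#0 VA=0x340B83E (w,kernel):
  L0 @0x1D[26] → 0x1E007  P=1,RW=1,US=1,PS=0
  L1 @0x1E[11] → 0x1F007  P=1,RW=1,US=1,PS=0
  ✓ 0x1F83E  — 2 lookups
#1 VA=0x240284B (w,kernel):
  L0 @0x1D[18] → 0x23007  P=1,RW=1,US=1,PS=0
  L1 @0x23[2] → 0x25005  P=1,RW=0,US=1,PS=0
  ⇒ fault: PROTECTION_VIOLATION  — 2 lookups

Access #0 PA: 0x1F83E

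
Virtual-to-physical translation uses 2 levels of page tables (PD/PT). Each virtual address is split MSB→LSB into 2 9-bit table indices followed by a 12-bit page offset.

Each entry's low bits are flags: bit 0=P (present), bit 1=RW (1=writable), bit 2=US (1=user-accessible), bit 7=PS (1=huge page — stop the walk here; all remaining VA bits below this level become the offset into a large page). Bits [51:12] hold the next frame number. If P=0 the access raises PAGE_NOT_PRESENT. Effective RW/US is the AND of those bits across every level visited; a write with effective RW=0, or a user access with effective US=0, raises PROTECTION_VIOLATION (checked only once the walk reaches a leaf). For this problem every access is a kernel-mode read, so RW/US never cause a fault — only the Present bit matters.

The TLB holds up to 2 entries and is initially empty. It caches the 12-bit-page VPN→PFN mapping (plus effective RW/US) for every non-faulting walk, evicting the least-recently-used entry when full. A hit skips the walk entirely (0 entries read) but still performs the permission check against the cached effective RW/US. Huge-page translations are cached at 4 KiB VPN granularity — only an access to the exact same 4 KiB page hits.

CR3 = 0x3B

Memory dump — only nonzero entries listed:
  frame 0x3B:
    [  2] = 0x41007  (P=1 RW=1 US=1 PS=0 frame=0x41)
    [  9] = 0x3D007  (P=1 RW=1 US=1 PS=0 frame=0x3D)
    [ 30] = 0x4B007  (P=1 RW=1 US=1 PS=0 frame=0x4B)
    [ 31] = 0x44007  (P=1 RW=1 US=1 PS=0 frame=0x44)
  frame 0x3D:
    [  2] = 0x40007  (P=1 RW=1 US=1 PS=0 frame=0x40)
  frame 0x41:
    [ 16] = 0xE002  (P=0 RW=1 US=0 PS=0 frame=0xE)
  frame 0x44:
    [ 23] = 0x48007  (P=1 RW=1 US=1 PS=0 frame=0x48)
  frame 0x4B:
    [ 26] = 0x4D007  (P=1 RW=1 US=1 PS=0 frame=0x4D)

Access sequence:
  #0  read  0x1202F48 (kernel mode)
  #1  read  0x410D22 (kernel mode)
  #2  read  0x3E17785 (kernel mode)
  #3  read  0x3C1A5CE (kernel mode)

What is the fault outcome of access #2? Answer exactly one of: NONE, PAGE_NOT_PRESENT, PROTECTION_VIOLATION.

Trace:
#0 VA=0x1202F48 (r,kernel):
  lvl0: tbl 0x3B, slot 9 ⇒ 0x3D007 (P1/RW1/US1/PS0)
  lvl1: tbl 0x3D, slot 2 ⇒ 0x40007 (P1/RW1/US1/PS0)
  ⇒ phys 0x40F48  [2 reads]
#1 VA=0x410D22 (r,kernel):
  lvl0: tbl 0x3B, slot 2 ⇒ 0x41007 (P1/RW1/US1/PS0)
  lvl1: tbl 0x41, slot 16 ⇒ 0xE002 (P0/RW1/US0/PS0)
  → PAGE_NOT_PRESENT  (2 entries read)
#2 VA=0x3E17785 (r,kernel):
  lvl0: tbl 0x3B, slot 31 ⇒ 0x44007 (P1/RW1/US1/PS0)
  lvl1: tbl 0x44, slot 23 ⇒ 0x48007 (P1/RW1/US1/PS0)
  ⇒ phys 0x48785  [2 reads]
#3 VA=0x3C1A5CE (r,kernel):
  lvl0: tbl 0x3B, slot 30 ⇒ 0x4B007 (P1/RW1/US1/PS0)
  lvl1: tbl 0x4B, slot 26 ⇒ 0x4D007 (P1/RW1/US1/PS0)
  ⇒ phys 0x4D5CE  [2 reads]

Access #2 fault: NONE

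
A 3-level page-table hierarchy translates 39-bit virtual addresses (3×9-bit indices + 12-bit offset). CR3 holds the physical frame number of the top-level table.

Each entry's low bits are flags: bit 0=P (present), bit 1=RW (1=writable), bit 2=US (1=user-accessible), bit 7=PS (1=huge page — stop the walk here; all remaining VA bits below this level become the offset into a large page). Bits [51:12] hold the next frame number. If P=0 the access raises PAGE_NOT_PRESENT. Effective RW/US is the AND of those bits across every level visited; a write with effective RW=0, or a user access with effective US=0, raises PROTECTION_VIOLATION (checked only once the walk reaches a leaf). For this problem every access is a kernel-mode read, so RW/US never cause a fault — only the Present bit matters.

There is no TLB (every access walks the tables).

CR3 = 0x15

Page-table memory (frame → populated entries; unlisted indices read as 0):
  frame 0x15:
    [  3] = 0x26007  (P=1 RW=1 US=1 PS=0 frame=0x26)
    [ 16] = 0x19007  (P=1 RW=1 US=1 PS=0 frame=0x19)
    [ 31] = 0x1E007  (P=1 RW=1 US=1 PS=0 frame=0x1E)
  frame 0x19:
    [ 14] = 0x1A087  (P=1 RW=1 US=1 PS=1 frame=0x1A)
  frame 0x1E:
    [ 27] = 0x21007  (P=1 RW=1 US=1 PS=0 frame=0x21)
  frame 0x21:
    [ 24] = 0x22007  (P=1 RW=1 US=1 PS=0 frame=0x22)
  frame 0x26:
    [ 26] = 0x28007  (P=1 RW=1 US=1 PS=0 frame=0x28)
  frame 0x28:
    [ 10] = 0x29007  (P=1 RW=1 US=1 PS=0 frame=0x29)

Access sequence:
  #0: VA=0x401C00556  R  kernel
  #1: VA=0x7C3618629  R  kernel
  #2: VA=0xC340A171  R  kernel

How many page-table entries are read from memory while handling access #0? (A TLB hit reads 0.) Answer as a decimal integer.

Walk each access:
#0 VA=0x401C00556 (r,kernel):
  lvl0: tbl 0x15, slot 16 ⇒ 0x19007 (P1/RW1/US1/PS0)
  lvl1: tbl 0x19, slot 14 ⇒ 0x1A087 (P1/RW1/US1/PS1)
  → PA=0x1A556 (huge @L1)  (2 entries read)
#1 VA=0x7C3618629 (r,kernel):
  lvl0: tbl 0x15, slot 31 ⇒ 0x1E007 (P1/RW1/US1/PS0)
  lvl1: tbl 0x1E, slot 27 ⇒ 0x21007 (P1/RW1/US1/PS0)
  lvl2: tbl 0x21, slot 24 ⇒ 0x22007 (P1/RW1/US1/PS0)
  → PA=0x22629  (3 entries read)
#2 VA=0xC340A171 (r,kernel):
  lvl0: tbl 0x15, slot 3 ⇒ 0x26007 (P1/RW1/US1/PS0)
  lvl1: tbl 0x26, slot 26 ⇒ 0x28007 (P1/RW1/US1/PS0)
  lvl2: tbl 0x28, slot 10 ⇒ 0x29007 (P1/RW1/US1/PS0)
  → PA=0x29171  (3 entries read)

Entries read for #0: 2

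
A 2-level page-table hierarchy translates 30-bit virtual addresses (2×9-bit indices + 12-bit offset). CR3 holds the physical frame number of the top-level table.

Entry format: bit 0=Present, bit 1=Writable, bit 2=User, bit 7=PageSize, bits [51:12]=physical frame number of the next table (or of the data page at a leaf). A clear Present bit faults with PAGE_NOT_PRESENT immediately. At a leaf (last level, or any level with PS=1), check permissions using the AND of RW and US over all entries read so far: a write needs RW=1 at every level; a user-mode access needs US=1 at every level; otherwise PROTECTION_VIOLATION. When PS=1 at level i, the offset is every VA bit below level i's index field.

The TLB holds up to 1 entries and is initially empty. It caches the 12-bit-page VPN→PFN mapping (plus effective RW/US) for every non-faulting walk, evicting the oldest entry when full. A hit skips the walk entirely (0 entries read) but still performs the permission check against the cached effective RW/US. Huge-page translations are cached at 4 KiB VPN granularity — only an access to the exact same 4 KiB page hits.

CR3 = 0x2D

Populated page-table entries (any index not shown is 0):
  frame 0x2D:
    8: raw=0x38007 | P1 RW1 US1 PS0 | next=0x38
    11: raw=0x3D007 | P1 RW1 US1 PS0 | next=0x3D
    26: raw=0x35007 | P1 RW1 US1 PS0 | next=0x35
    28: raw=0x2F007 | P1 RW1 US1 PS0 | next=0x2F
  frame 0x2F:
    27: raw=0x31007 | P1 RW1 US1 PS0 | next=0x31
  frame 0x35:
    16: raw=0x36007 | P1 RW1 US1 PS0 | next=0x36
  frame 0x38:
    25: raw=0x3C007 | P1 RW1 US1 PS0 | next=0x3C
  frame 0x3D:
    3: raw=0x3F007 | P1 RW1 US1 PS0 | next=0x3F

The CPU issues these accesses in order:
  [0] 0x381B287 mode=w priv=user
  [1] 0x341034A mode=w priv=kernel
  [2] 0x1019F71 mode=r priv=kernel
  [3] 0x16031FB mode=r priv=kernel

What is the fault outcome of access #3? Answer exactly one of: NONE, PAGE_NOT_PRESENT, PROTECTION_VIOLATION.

Walk each access:
#0 VA=0x381B287 (w,user):
  L0 @0x2D[28] → 0x2F007  P=1,RW=1,US=1,PS=0
  L1 @0x2F[27] → 0x31007  P=1,RW=1,US=1,PS=0
  ✓ 0x31287  — 2 lookups
#1 VA=0x341034A (w,kernel):
  L0 @0x2D[26] → 0x35007  P=1,RW=1,US=1,PS=0
  L1 @0x35[16] → 0x36007  P=1,RW=1,US=1,PS=0
  ✓ 0x3634A  — 2 lookups
#2 VA=0x1019F71 (r,kernel):
  L0 @0x2D[8] → 0x38007  P=1,RW=1,US=1,PS=0
  L1 @0x38[25] → 0x3C007  P=1,RW=1,US=1,PS=0
  ✓ 0x3CF71  — 2 lookups
#3 VA=0x16031FB (r,kernel):
  L0 @0x2D[11] → 0x3D007  P=1,RW=1,US=1,PS=0
  L1 @0x3D[3] → 0x3F007  P=1,RW=1,US=1,PS=0
  ✓ 0x3F1FB  — 2 lookups

Access #3 fault: NONE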